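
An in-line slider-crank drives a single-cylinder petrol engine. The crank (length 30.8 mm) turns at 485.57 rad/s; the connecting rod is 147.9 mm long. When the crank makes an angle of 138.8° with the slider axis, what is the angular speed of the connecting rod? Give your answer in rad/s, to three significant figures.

ω = 485.6 rad/s
The rod makes angle φ with the slider axis where L sinφ = r sinθ; differentiating, L cosφ·φ̇ = r ω cosθ.
L cosφ = √(L² − r² sin²θ) = 0.1465 m.
|ω_rod| = r ω |cosθ| / √(L² − r² sin²θ) = 0.0308·485.6·0.75241/0.1465 = 76.81 rad/s.

76.8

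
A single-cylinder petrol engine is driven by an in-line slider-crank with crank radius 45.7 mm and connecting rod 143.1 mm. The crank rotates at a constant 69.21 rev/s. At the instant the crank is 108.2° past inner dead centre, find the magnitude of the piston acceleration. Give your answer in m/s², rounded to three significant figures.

5000

ω = 2π·69.2 = 434.9 rad/s
x(θ) = r cosθ + √(L² − r² sin²θ); with ω constant, a = ω²·d²x/dθ².
d²x/dθ² = −r cosθ − r²(cos2θ)/√u − r⁴ sin²2θ/(4u^{3/2}),  u = L² − r² sin²θ = 0.0185929 m².
Substituting r = 0.0457 m, L = 0.1431 m, θ = 108.2°: d²x/dθ² = +0.02645 m.
a = ω²·d²x/dθ² = (434.9)²·(+0.02645) = +5001.8 m/s²;  |a| = 5001.8 m/s².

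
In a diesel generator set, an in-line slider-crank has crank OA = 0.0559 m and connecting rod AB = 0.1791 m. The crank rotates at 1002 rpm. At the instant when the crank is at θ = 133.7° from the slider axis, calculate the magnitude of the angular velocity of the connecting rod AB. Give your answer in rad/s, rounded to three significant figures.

23.2

ω = 104.9 rad/s (converted from 1002 rpm).
The rod makes angle φ with the slider axis where L sinφ = r sinθ; differentiating, L cosφ·φ̇ = r ω cosθ.
L cosφ = √(L² − r² sin²θ) = 0.17448 m.
|ω_rod| = r ω |cosθ| / √(L² − r² sin²θ) = 0.0559·104.9·0.69088/0.17448 = 23.225 rad/s.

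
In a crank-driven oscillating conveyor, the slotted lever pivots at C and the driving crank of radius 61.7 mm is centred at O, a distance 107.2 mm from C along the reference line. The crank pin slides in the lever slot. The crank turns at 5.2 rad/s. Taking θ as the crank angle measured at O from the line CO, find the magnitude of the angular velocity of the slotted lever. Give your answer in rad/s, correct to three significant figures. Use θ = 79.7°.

1.47

ω = 5.2 rad/s
Crank pin A relative to C: A = (d + r cosθ, r sinθ); lever angle φ = atan2(r sinθ, d + r cosθ).
Differentiating tanφ: φ̇ = rω(d cosθ + r)/(d² + r² + 2dr cosθ).
d² + r² + 2dr cosθ = |CA|² = 0.017664 m²;  d cosθ + r = +0.080868 m.
|ω_lever| = |0.0617·5.2·+0.080868| / 0.017664 = 1.4688 rad/s.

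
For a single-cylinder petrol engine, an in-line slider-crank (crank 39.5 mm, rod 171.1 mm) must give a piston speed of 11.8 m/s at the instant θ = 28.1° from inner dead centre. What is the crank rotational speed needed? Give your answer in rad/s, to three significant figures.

For an in-line slider-crank, |v_piston| = rω|sinθ|·[1 + r cosθ/√(L² − r² sin²θ)].
With r = 0.0395 m, L = 0.1711 m, θ = 28.1°: the bracketed kinematic factor |dx/dθ| = 0.022416 m.
ω = v/|dx/dθ| = 11.8/0.022416 = 526.4 rad/s.

526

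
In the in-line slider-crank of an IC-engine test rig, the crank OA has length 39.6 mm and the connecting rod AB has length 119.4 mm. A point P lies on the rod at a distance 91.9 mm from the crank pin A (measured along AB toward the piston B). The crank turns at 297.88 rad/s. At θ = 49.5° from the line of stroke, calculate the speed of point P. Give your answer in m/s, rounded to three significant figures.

ω = 297.9 rad/s.  Crank-pin speed |V_A| = rω = 11.796 m/s, perpendicular to OA.
Rod angle: sinφ = −(r/L) sinθ ⇒ φ = -14.607°; ω_rod = −rω cosθ/√(L²−r²sin²θ) = -66.305 rad/s.
V_P = V_A + ω_rod × AP, with AP = 0.0919 m along the rod.
Components: V_Px = −rω sinθ − a·ω_rod·sinφ = -10.507 m/s;  V_Py = rω cosθ + a·ω_rod·cosφ = +1.7644 m/s.
|V_P| = √(V_Px² + V_Py²) = 10.654 m/s.

10.7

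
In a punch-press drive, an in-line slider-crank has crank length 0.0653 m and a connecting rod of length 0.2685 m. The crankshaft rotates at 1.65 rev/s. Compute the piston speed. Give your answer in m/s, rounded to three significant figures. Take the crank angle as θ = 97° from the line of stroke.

ω = 2π·1.65 = 10.37 rad/s
For an in-line slider-crank, x = r cosθ + √(L² − r² sin²θ), so v = −rω sinθ·[1 + r cosθ/√(L² − r² sin²θ)].
With r = 0.0653 m, L = 0.2685 m, θ = 97°: √(L² − r² sin²θ) = 0.26056 m.
v = −0.0653·10.37·0.99255·[1 + 0.0653·-0.12187/0.26056] = -0.65141 m/s.
|v| = 0.65141 m/s.

0.651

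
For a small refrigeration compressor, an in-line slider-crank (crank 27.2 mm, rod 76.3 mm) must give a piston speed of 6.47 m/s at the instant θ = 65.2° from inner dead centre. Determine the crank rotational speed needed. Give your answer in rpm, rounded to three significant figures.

2160

For an in-line slider-crank, |v_piston| = rω|sinθ|·[1 + r cosθ/√(L² − r² sin²θ)].
With r = 0.0272 m, L = 0.0763 m, θ = 65.2°: the bracketed kinematic factor |dx/dθ| = 0.028594 m.
ω = v/|dx/dθ| = 6.47/0.028594 = 226.27 rad/s.
N = 60ω/(2π) = 2160.8 rpm.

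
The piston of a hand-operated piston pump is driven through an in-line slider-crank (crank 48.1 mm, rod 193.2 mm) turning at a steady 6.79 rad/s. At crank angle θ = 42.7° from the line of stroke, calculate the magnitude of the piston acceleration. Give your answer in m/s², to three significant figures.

ω = 6.79 rad/s
x(θ) = r cosθ + √(L² − r² sin²θ); with ω constant, a = ω²·d²x/dθ².
d²x/dθ² = −r cosθ − r²(cos2θ)/√u − r⁴ sin²2θ/(4u^{3/2}),  u = L² − r² sin²θ = 0.0362622 m².
Substituting r = 0.0481 m, L = 0.1932 m, θ = 42.7°: d²x/dθ² = -0.036516 m.
a = ω²·d²x/dθ² = (6.79)²·(-0.036516) = -1.6836 m/s²;  |a| = 1.6836 m/s².

1.68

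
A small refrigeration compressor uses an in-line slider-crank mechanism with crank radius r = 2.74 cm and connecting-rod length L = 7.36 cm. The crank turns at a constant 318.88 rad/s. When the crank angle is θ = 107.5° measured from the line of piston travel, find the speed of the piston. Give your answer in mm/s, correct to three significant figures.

ω = 318.9 rad/s
For an in-line slider-crank, x = r cosθ + √(L² − r² sin²θ), so v = −rω sinθ·[1 + r cosθ/√(L² − r² sin²θ)].
With r = 0.0274 m, L = 0.0736 m, θ = 107.5°: √(L² − r² sin²θ) = 0.068805 m.
v = −0.0274·318.9·0.95372·[1 + 0.0274·-0.30071/0.068805] = -7.3351 m/s.
|v| = 7.3351 m/s = 7335.1 mm/s.

7340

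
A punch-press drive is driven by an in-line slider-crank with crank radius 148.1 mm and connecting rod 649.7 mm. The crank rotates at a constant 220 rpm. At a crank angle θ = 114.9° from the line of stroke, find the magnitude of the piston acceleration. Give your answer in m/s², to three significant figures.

44.8

ω = 2π·220/60 = 23.04 rad/s
x(θ) = r cosθ + √(L² − r² sin²θ); with ω constant, a = ω²·d²x/dθ².
d²x/dθ² = −r cosθ − r²(cos2θ)/√u − r⁴ sin²2θ/(4u^{3/2}),  u = L² − r² sin²θ = 0.404065 m².
Substituting r = 0.1481 m, L = 0.6497 m, θ = 114.9°: d²x/dθ² = +0.084354 m.
a = ω²·d²x/dθ² = (23.04)²·(+0.084354) = +44.772 m/s²;  |a| = 44.772 m/s².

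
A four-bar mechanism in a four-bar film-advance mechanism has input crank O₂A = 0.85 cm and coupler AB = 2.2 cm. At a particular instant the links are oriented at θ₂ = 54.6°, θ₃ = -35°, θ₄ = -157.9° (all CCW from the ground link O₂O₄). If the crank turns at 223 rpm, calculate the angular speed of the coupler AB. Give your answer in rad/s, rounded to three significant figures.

ω₂ = 23.35 rad/s (from 223 rpm).
Differentiating the loop-closure r₂e^{iθ₂}+r₃e^{iθ₃}=r₁+r₄e^{iθ₄} gives r₂ω₂e^{iθ₂}+r₃ω₃e^{iθ₃}=r₄ω₄e^{iθ₄}.
Eliminating the other unknown: ω₃ = r₂ω₂ sin(θ₄−θ₂) / [r₃ sin(θ₃−θ₄)].
Numerator sine = +0.53730; denominator sine = +0.83962.
Result = 0.0085·23.35·(+0.53730) / (0.022·(+0.83962)) = +5.7738 rad/s; magnitude 5.7738 rad/s.

5.77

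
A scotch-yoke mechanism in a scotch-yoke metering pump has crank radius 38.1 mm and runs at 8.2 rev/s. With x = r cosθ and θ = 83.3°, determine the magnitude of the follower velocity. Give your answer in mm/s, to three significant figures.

1950

ω = 51.52 rad/s (from 8.2 rev/s).
x = r cosθ ⇒ ẋ = −rω sinθ.
|v| = rω|sinθ| = 0.0381·51.52·|sin 83.3°| = 1.9496 m/s = 1949.6 mm/s.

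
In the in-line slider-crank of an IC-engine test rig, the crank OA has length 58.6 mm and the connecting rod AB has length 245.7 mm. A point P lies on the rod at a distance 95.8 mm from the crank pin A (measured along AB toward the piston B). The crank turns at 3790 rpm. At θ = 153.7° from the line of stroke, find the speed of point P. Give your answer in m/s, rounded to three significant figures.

15.8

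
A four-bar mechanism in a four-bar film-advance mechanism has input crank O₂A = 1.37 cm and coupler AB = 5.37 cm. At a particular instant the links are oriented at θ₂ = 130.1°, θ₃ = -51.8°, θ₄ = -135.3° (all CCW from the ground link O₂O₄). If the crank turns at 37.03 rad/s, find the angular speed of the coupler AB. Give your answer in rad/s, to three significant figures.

9.48

ω₂ = 37.03 rad/s
Differentiating the loop-closure r₂e^{iθ₂}+r₃e^{iθ₃}=r₁+r₄e^{iθ₄} gives r₂ω₂e^{iθ₂}+r₃ω₃e^{iθ₃}=r₄ω₄e^{iθ₄}.
Eliminating the other unknown: ω₃ = r₂ω₂ sin(θ₄−θ₂) / [r₃ sin(θ₃−θ₄)].
Numerator sine = +0.99678; denominator sine = +0.99357.
Result = 0.0137·37.03·(+0.99678) / (0.0537·(+0.99357)) = +9.4776 rad/s; magnitude 9.4776 rad/s.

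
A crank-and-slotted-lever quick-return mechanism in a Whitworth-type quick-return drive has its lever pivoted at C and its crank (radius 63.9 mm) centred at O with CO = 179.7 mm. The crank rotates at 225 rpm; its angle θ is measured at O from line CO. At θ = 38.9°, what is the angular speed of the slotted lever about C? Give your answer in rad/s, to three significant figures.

ω = 23.56 rad/s (from 225 rpm).
Crank pin A relative to C: A = (d + r cosθ, r sinθ); lever angle φ = atan2(r sinθ, d + r cosθ).
Differentiating tanφ: φ̇ = rω(d cosθ + r)/(d² + r² + 2dr cosθ).
d² + r² + 2dr cosθ = |CA|² = 0.0542482 m²;  d cosθ + r = +0.20375 m.
|ω_lever| = |0.0639·23.56·+0.20375| / 0.0542482 = 5.6549 rad/s.

5.65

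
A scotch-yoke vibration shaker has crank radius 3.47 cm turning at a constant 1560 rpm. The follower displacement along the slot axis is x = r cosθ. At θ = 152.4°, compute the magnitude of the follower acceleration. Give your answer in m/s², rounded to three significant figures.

ω = 163.4 rad/s (from 1560 rpm).
x = r cosθ ⇒ ẍ = −rω² cosθ (ω constant).
|a| = rω²|cosθ| = 0.0347·(163.4)²·|cos 152.4°| = 820.67 m/s².

821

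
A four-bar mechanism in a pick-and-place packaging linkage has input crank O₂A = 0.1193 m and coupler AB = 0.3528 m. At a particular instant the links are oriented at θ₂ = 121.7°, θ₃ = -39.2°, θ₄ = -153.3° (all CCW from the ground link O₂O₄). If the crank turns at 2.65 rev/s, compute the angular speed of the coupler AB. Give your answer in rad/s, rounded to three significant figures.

ω₂ = 16.65 rad/s (from 2.65 rev/s).
Differentiating the loop-closure r₂e^{iθ₂}+r₃e^{iθ₃}=r₁+r₄e^{iθ₄} gives r₂ω₂e^{iθ₂}+r₃ω₃e^{iθ₃}=r₄ω₄e^{iθ₄}.
Eliminating the other unknown: ω₃ = r₂ω₂ sin(θ₄−θ₂) / [r₃ sin(θ₃−θ₄)].
Numerator sine = +0.99619; denominator sine = +0.91283.
Result = 0.1193·16.65·(+0.99619) / (0.3528·(+0.91283)) = +6.1445 rad/s; magnitude 6.1445 rad/s.

6.14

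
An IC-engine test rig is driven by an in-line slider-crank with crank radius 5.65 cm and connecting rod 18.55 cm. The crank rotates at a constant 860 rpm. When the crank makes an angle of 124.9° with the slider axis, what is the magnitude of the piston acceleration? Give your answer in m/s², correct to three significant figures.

309

ω = 2π·860/60 = 90.06 rad/s
x(θ) = r cosθ + √(L² − r² sin²θ); with ω constant, a = ω²·d²x/dθ².
d²x/dθ² = −r cosθ − r²(cos2θ)/√u − r⁴ sin²2θ/(4u^{3/2}),  u = L² − r² sin²θ = 0.032263 m².
Substituting r = 0.0565 m, L = 0.1855 m, θ = 124.9°: d²x/dθ² = +0.038076 m.
a = ω²·d²x/dθ² = (90.06)²·(+0.038076) = +308.82 m/s²;  |a| = 308.82 m/s².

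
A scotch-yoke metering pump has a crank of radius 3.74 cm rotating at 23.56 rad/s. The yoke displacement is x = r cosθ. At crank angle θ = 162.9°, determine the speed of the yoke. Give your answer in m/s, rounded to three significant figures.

ω = 23.56 rad/s
x = r cosθ ⇒ ẋ = −rω sinθ.
|v| = rω|sinθ| = 0.0374·23.56·|sin 162.9°| = 0.25909 m/s.

0.259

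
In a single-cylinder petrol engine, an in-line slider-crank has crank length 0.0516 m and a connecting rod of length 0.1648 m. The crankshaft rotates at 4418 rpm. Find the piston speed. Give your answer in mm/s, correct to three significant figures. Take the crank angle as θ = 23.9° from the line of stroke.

12500

ω = 2π·4418/60 = 462.7 rad/s
For an in-line slider-crank, x = r cosθ + √(L² − r² sin²θ), so v = −rω sinθ·[1 + r cosθ/√(L² − r² sin²θ)].
With r = 0.0516 m, L = 0.1648 m, θ = 23.9°: √(L² − r² sin²θ) = 0.16347 m.
v = −0.0516·462.7·0.40514·[1 + 0.0516·0.91425/0.16347] = -12.463 m/s.
|v| = 12.463 m/s = 12463 mm/s.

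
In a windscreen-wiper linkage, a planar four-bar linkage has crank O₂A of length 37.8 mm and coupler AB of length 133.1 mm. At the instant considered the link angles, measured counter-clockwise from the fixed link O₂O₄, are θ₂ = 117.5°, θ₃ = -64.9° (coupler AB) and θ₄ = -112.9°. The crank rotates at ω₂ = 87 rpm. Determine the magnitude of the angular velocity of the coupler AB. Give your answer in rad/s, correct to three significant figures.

2.68

ω₂ = 9.111 rad/s (from 87 rpm).
Differentiating the loop-closure r₂e^{iθ₂}+r₃e^{iθ₃}=r₁+r₄e^{iθ₄} gives r₂ω₂e^{iθ₂}+r₃ω₃e^{iθ₃}=r₄ω₄e^{iθ₄}.
Eliminating the other unknown: ω₃ = r₂ω₂ sin(θ₄−θ₂) / [r₃ sin(θ₃−θ₄)].
Numerator sine = +0.77051; denominator sine = +0.74314.
Result = 0.0378·9.111·(+0.77051) / (0.1331·(+0.74314)) = +2.6827 rad/s; magnitude 2.6827 rad/s.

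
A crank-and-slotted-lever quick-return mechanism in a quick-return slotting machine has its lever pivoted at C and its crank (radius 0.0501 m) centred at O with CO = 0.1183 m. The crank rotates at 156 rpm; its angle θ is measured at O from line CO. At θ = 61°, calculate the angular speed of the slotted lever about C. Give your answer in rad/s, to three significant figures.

3.95

ω = 16.34 rad/s (from 156 rpm).
Crank pin A relative to C: A = (d + r cosθ, r sinθ); lever angle φ = atan2(r sinθ, d + r cosθ).
Differentiating tanφ: φ̇ = rω(d cosθ + r)/(d² + r² + 2dr cosθ).
d² + r² + 2dr cosθ = |CA|² = 0.0222517 m²;  d cosθ + r = +0.10745 m.
|ω_lever| = |0.0501·16.34·+0.10745| / 0.0222517 = 3.9523 rad/s.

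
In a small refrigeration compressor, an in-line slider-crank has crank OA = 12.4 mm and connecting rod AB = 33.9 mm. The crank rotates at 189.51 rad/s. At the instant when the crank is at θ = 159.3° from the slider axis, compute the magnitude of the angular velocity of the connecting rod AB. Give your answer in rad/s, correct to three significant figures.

ω = 189.5 rad/s
The rod makes angle φ with the slider axis where L sinφ = r sinθ; differentiating, L cosφ·φ̇ = r ω cosθ.
L cosφ = √(L² − r² sin²θ) = 0.033615 m.
|ω_rod| = r ω |cosθ| / √(L² − r² sin²θ) = 0.0124·189.5·0.93544/0.033615 = 65.393 rad/s.

65.4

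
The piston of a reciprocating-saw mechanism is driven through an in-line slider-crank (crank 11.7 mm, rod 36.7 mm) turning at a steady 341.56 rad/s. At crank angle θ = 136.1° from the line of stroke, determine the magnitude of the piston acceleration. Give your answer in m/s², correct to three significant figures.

954

ω = 341.6 rad/s
x(θ) = r cosθ + √(L² − r² sin²θ); with ω constant, a = ω²·d²x/dθ².
d²x/dθ² = −r cosθ − r²(cos2θ)/√u − r⁴ sin²2θ/(4u^{3/2}),  u = L² − r² sin²θ = 0.00128107 m².
Substituting r = 0.0117 m, L = 0.0367 m, θ = 136.1°: d²x/dθ² = +0.0081816 m.
a = ω²·d²x/dθ² = (341.6)²·(+0.0081816) = +954.49 m/s²;  |a| = 954.49 m/s².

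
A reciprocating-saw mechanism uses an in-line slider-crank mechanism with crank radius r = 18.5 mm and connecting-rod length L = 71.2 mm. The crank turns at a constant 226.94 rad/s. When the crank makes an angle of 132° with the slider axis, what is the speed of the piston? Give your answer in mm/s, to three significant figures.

2570

ω = 226.9 rad/s
For an in-line slider-crank, x = r cosθ + √(L² − r² sin²θ), so v = −rω sinθ·[1 + r cosθ/√(L² − r² sin²θ)].
With r = 0.0185 m, L = 0.0712 m, θ = 132°: √(L² − r² sin²θ) = 0.06986 m.
v = −0.0185·226.9·0.74314·[1 + 0.0185·-0.66913/0.06986] = -2.5672 m/s.
|v| = 2.5672 m/s = 2567.2 mm/s.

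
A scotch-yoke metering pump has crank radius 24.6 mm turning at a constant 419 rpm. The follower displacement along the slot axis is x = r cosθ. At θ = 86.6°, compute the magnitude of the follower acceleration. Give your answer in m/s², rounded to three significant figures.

2.81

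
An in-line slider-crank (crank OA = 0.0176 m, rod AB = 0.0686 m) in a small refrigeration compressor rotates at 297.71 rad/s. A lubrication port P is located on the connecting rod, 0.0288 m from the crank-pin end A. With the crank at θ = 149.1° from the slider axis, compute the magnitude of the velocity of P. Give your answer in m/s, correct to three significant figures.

ω = 297.7 rad/s.  Crank-pin speed |V_A| = rω = 5.2397 m/s, perpendicular to OA.
Rod angle: sinφ = −(r/L) sinθ ⇒ φ = -7.571°; ω_rod = −rω cosθ/√(L²−r²sin²θ) = +66.116 rad/s.
V_P = V_A + ω_rod × AP, with AP = 0.0288 m along the rod.
Components: V_Px = −rω sinθ − a·ω_rod·sinφ = -2.4399 m/s;  V_Py = rω cosθ + a·ω_rod·cosφ = -2.6085 m/s.
|V_P| = √(V_Px² + V_Py²) = 3.5717 m/s.

3.57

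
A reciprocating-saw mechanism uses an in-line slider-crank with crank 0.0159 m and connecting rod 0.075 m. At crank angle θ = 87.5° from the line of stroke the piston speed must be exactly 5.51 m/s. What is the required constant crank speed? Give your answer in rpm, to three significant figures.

3280

For an in-line slider-crank, |v_piston| = rω|sinθ|·[1 + r cosθ/√(L² − r² sin²θ)].
With r = 0.0159 m, L = 0.075 m, θ = 87.5°: the bracketed kinematic factor |dx/dθ| = 0.016035 m.
ω = v/|dx/dθ| = 5.51/0.016035 = 343.62 rad/s.
N = 60ω/(2π) = 3281.3 rpm.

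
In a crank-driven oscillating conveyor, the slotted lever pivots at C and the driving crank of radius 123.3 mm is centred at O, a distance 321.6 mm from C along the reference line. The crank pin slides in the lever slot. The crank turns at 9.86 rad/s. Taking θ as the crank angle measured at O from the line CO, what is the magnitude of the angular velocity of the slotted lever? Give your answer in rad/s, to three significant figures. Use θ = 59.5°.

ω = 9.86 rad/s
Crank pin A relative to C: A = (d + r cosθ, r sinθ); lever angle φ = atan2(r sinθ, d + r cosθ).
Differentiating tanφ: φ̇ = rω(d cosθ + r)/(d² + r² + 2dr cosθ).
d² + r² + 2dr cosθ = |CA|² = 0.158881 m²;  d cosθ + r = +0.28652 m.
|ω_lever| = |0.1233·9.86·+0.28652| / 0.158881 = 2.1925 rad/s.

2.19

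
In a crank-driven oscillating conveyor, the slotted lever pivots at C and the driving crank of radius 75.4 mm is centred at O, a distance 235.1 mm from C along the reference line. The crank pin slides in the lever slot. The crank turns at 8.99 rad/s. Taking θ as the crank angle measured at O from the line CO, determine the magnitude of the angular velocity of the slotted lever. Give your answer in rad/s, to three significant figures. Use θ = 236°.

0.924

ω = 8.99 rad/s
Crank pin A relative to C: A = (d + r cosθ, r sinθ); lever angle φ = atan2(r sinθ, d + r cosθ).
Differentiating tanφ: φ̇ = rω(d cosθ + r)/(d² + r² + 2dr cosθ).
d² + r² + 2dr cosθ = |CA|² = 0.0411321 m²;  d cosθ + r = -0.056066 m.
|ω_lever| = |0.0754·8.99·-0.056066| / 0.0411321 = 0.92396 rad/s.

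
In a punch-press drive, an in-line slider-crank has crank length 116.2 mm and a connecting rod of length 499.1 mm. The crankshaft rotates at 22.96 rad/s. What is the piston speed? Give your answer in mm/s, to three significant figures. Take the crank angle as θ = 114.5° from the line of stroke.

ω = 22.96 rad/s
For an in-line slider-crank, x = r cosθ + √(L² − r² sin²θ), so v = −rω sinθ·[1 + r cosθ/√(L² − r² sin²θ)].
With r = 0.1162 m, L = 0.4991 m, θ = 114.5°: √(L² − r² sin²θ) = 0.48777 m.
v = −0.1162·22.96·0.90996·[1 + 0.1162·-0.41469/0.48777] = -2.1879 m/s.
|v| = 2.1879 m/s = 2187.9 mm/s.

2190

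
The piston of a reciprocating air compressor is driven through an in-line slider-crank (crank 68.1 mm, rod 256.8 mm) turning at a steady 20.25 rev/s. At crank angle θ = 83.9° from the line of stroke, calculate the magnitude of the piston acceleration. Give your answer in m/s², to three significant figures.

179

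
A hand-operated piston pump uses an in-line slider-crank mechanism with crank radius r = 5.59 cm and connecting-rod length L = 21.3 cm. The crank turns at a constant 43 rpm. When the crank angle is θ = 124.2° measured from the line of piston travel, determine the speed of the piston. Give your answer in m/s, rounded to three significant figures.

0.177

ω = 2π·43/60 = 4.503 rad/s
For an in-line slider-crank, x = r cosθ + √(L² − r² sin²θ), so v = −rω sinθ·[1 + r cosθ/√(L² − r² sin²θ)].
With r = 0.0559 m, L = 0.213 m, θ = 124.2°: √(L² − r² sin²θ) = 0.20792 m.
v = −0.0559·4.503·0.82708·[1 + 0.0559·-0.56208/0.20792] = -0.17673 m/s.
|v| = 0.17673 m/s.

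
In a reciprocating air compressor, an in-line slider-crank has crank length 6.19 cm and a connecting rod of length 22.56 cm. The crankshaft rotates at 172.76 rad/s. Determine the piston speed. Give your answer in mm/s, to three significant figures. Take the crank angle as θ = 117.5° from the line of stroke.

8250

ω = 172.8 rad/s
For an in-line slider-crank, x = r cosθ + √(L² − r² sin²θ), so v = −rω sinθ·[1 + r cosθ/√(L² − r² sin²θ)].
With r = 0.0619 m, L = 0.2256 m, θ = 117.5°: √(L² − r² sin²θ) = 0.21882 m.
v = −0.0619·172.8·0.88701·[1 + 0.0619·-0.46175/0.21882] = -8.2465 m/s.
|v| = 8.2465 m/s = 8246.5 mm/s.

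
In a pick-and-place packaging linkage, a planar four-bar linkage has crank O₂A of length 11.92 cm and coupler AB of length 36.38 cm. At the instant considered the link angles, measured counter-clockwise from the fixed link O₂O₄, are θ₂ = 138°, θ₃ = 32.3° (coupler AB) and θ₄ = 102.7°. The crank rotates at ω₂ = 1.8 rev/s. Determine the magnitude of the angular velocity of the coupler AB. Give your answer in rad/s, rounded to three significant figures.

2.27

ω₂ = 11.31 rad/s (from 1.8 rev/s).
Differentiating the loop-closure r₂e^{iθ₂}+r₃e^{iθ₃}=r₁+r₄e^{iθ₄} gives r₂ω₂e^{iθ₂}+r₃ω₃e^{iθ₃}=r₄ω₄e^{iθ₄}.
Eliminating the other unknown: ω₃ = r₂ω₂ sin(θ₄−θ₂) / [r₃ sin(θ₃−θ₄)].
Numerator sine = -0.57786; denominator sine = -0.94206.
Result = 0.1192·11.31·(-0.57786) / (0.3638·(-0.94206)) = +2.2731 rad/s; magnitude 2.2731 rad/s.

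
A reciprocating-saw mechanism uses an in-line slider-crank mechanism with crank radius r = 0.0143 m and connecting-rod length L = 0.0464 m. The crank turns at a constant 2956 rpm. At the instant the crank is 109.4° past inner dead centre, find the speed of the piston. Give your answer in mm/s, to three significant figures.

3730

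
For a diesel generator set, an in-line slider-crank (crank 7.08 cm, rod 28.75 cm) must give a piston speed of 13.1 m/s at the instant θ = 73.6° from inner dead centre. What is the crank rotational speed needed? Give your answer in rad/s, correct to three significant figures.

For an in-line slider-crank, |v_piston| = rω|sinθ|·[1 + r cosθ/√(L² − r² sin²θ)].
With r = 0.0708 m, L = 0.2875 m, θ = 73.6°: the bracketed kinematic factor |dx/dθ| = 0.072779 m.
ω = v/|dx/dθ| = 13.1/0.072779 = 180 rad/s.

180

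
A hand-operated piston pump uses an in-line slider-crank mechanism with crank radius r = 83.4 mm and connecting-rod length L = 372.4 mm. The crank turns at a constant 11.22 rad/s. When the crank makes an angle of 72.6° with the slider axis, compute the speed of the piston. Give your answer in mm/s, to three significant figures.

954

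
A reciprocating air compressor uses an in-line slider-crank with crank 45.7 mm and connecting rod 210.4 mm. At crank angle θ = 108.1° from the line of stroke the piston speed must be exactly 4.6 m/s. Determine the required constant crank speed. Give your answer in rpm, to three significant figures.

For an in-line slider-crank, |v_piston| = rω|sinθ|·[1 + r cosθ/√(L² − r² sin²θ)].
With r = 0.0457 m, L = 0.2104 m, θ = 108.1°: the bracketed kinematic factor |dx/dθ| = 0.040443 m.
ω = v/|dx/dθ| = 4.6/0.040443 = 113.74 rad/s.
N = 60ω/(2π) = 1086.1 rpm.

1090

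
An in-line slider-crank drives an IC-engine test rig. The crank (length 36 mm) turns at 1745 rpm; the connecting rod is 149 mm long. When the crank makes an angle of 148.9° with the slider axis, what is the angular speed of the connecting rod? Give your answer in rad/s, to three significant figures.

38.1

ω = 182.7 rad/s (converted from 1745 rpm).
The rod makes angle φ with the slider axis where L sinφ = r sinθ; differentiating, L cosφ·φ̇ = r ω cosθ.
L cosφ = √(L² − r² sin²θ) = 0.14784 m.
|ω_rod| = r ω |cosθ| / √(L² − r² sin²θ) = 0.036·182.7·0.85627/0.14784 = 38.103 rad/s.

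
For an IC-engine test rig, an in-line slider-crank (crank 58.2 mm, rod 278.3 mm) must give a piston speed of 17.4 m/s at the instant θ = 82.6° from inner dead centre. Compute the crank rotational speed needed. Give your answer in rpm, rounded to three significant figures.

For an in-line slider-crank, |v_piston| = rω|sinθ|·[1 + r cosθ/√(L² − r² sin²θ)].
With r = 0.0582 m, L = 0.2783 m, θ = 82.6°: the bracketed kinematic factor |dx/dθ| = 0.059304 m.
ω = v/|dx/dθ| = 17.4/0.059304 = 293.4 rad/s.
N = 60ω/(2π) = 2801.8 rpm.

2800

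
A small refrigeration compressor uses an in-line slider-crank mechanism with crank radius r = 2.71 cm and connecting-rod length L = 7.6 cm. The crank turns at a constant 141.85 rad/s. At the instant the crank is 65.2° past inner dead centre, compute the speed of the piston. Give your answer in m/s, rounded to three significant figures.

ω = 141.8 rad/s
For an in-line slider-crank, x = r cosθ + √(L² − r² sin²θ), so v = −rω sinθ·[1 + r cosθ/√(L² − r² sin²θ)].
With r = 0.0271 m, L = 0.076 m, θ = 65.2°: √(L² − r² sin²θ) = 0.071908 m.
v = −0.0271·141.8·0.90778·[1 + 0.0271·0.41945/0.071908] = -4.0413 m/s.
|v| = 4.0413 m/s.

4.04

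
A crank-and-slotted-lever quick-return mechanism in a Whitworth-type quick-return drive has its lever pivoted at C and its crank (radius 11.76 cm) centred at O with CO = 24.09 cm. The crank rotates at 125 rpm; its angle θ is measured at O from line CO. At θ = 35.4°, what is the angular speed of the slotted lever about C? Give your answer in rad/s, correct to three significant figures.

4.09

ω = 13.09 rad/s (from 125 rpm).
Crank pin A relative to C: A = (d + r cosθ, r sinθ); lever angle φ = atan2(r sinθ, d + r cosθ).
Differentiating tanφ: φ̇ = rω(d cosθ + r)/(d² + r² + 2dr cosθ).
d² + r² + 2dr cosθ = |CA|² = 0.118047 m²;  d cosθ + r = +0.31396 m.
|ω_lever| = |0.1176·13.09·+0.31396| / 0.118047 = 4.0942 rad/s.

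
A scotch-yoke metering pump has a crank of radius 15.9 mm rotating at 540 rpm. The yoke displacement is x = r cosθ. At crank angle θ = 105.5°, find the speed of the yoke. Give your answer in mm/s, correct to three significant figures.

866

ω = 56.55 rad/s (from 540 rpm).
x = r cosθ ⇒ ẋ = −rω sinθ.
|v| = rω|sinθ| = 0.0159·56.55·|sin 105.5°| = 0.86642 m/s = 866.42 mm/s.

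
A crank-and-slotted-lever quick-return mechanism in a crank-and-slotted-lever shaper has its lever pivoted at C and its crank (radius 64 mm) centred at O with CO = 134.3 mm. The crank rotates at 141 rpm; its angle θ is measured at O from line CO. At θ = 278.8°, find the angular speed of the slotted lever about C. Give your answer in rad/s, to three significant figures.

ω = 14.77 rad/s (from 141 rpm).
Crank pin A relative to C: A = (d + r cosθ, r sinθ); lever angle φ = atan2(r sinθ, d + r cosθ).
Differentiating tanφ: φ̇ = rω(d cosθ + r)/(d² + r² + 2dr cosθ).
d² + r² + 2dr cosθ = |CA|² = 0.0247624 m²;  d cosθ + r = +0.084546 m.
|ω_lever| = |0.064·14.77·+0.084546| / 0.0247624 = 3.2265 rad/s.

3.23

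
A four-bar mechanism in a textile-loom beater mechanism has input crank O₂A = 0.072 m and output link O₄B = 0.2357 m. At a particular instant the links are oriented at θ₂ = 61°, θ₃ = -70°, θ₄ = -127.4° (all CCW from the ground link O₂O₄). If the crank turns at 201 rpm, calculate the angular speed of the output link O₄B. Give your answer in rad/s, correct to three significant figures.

5.76

ω₂ = 21.05 rad/s (from 201 rpm).
Differentiating the loop-closure r₂e^{iθ₂}+r₃e^{iθ₃}=r₁+r₄e^{iθ₄} gives r₂ω₂e^{iθ₂}+r₃ω₃e^{iθ₃}=r₄ω₄e^{iθ₄}.
Eliminating the other unknown: ω₄ = r₂ω₂ sin(θ₂−θ₃) / [r₄ sin(θ₄−θ₃)].
Numerator sine = +0.75471; denominator sine = -0.84245.
Result = 0.072·21.05·(+0.75471) / (0.2357·(-0.84245)) = -5.7601 rad/s; magnitude 5.7601 rad/s.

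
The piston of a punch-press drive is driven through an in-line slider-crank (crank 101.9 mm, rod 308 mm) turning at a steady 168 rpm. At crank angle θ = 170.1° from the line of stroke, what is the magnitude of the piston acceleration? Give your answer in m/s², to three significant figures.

21.2

ω = 2π·168/60 = 17.59 rad/s
x(θ) = r cosθ + √(L² − r² sin²θ); with ω constant, a = ω²·d²x/dθ².
d²x/dθ² = −r cosθ − r²(cos2θ)/√u − r⁴ sin²2θ/(4u^{3/2}),  u = L² − r² sin²θ = 0.0945571 m².
Substituting r = 0.1019 m, L = 0.308 m, θ = 170.1°: d²x/dθ² = +0.068505 m.
a = ω²·d²x/dθ² = (17.59)²·(+0.068505) = +21.203 m/s²;  |a| = 21.203 m/s².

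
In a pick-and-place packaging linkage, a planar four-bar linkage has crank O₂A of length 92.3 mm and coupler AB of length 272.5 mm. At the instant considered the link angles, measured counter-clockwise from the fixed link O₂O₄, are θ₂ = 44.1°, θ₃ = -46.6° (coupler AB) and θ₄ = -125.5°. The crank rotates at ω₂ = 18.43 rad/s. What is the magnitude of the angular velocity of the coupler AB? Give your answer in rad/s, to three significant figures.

ω₂ = 18.43 rad/s
Differentiating the loop-closure r₂e^{iθ₂}+r₃e^{iθ₃}=r₁+r₄e^{iθ₄} gives r₂ω₂e^{iθ₂}+r₃ω₃e^{iθ₃}=r₄ω₄e^{iθ₄}.
Eliminating the other unknown: ω₃ = r₂ω₂ sin(θ₄−θ₂) / [r₃ sin(θ₃−θ₄)].
Numerator sine = -0.18052; denominator sine = +0.98129.
Result = 0.0923·18.43·(-0.18052) / (0.2725·(+0.98129)) = -1.1484 rad/s; magnitude 1.1484 rad/s.

1.15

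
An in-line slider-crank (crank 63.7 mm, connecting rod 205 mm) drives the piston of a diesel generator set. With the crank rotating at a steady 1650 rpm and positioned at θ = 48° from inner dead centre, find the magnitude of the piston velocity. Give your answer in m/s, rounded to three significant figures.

9.93

ω = 2π·1650/60 = 172.8 rad/s
For an in-line slider-crank, x = r cosθ + √(L² − r² sin²θ), so v = −rω sinθ·[1 + r cosθ/√(L² − r² sin²θ)].
With r = 0.0637 m, L = 0.205 m, θ = 48°: √(L² − r² sin²θ) = 0.19946 m.
v = −0.0637·172.8·0.74314·[1 + 0.0637·0.66913/0.19946] = -9.9274 m/s.
|v| = 9.9274 m/s.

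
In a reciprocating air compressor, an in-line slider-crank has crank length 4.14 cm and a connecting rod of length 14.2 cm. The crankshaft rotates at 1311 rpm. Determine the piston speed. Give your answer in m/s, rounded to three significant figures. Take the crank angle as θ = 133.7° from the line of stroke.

ω = 2π·1311/60 = 137.3 rad/s
For an in-line slider-crank, x = r cosθ + √(L² − r² sin²θ), so v = −rω sinθ·[1 + r cosθ/√(L² − r² sin²θ)].
With r = 0.0414 m, L = 0.142 m, θ = 133.7°: √(L² − r² sin²θ) = 0.13881 m.
v = −0.0414·137.3·0.72297·[1 + 0.0414·-0.69088/0.13881] = -3.2624 m/s.
|v| = 3.2624 m/s.

3.26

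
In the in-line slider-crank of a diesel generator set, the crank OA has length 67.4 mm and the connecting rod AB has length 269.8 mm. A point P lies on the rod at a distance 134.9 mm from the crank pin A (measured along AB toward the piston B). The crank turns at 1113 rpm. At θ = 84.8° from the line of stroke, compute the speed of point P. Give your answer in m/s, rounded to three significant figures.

7.92

ω = 116.6 rad/s.  Crank-pin speed |V_A| = rω = 7.8557 m/s, perpendicular to OA.
Rod angle: sinφ = −(r/L) sinθ ⇒ φ = -14.406°; ω_rod = −rω cosθ/√(L²−r²sin²θ) = -2.7246 rad/s.
V_P = V_A + ω_rod × AP, with AP = 0.1349 m along the rod.
Components: V_Px = −rω sinθ − a·ω_rod·sinφ = -7.9148 m/s;  V_Py = rω cosθ + a·ω_rod·cosφ = +0.35599 m/s.
|V_P| = √(V_Px² + V_Py²) = 7.9228 m/s.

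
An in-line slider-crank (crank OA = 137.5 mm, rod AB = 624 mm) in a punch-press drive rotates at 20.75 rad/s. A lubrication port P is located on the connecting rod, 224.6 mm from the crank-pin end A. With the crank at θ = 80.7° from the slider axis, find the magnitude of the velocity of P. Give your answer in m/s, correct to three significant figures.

ω = 20.75 rad/s.  Crank-pin speed |V_A| = rω = 2.8531 m/s, perpendicular to OA.
Rod angle: sinφ = −(r/L) sinθ ⇒ φ = -12.560°; ω_rod = −rω cosθ/√(L²−r²sin²θ) = -0.75702 rad/s.
V_P = V_A + ω_rod × AP, with AP = 0.2246 m along the rod.
Components: V_Px = −rω sinθ − a·ω_rod·sinφ = -2.8526 m/s;  V_Py = rω cosθ + a·ω_rod·cosφ = +0.29512 m/s.
|V_P| = √(V_Px² + V_Py²) = 2.8678 m/s.

2.87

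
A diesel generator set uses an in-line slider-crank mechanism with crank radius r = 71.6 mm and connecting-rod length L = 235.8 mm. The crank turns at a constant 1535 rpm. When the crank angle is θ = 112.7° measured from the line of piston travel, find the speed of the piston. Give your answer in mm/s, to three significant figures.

ω = 2π·1535/60 = 160.7 rad/s
For an in-line slider-crank, x = r cosθ + √(L² − r² sin²θ), so v = −rω sinθ·[1 + r cosθ/√(L² − r² sin²θ)].
With r = 0.0716 m, L = 0.2358 m, θ = 112.7°: √(L² − r² sin²θ) = 0.22636 m.
v = −0.0716·160.7·0.92254·[1 + 0.0716·-0.38591/0.22636] = -9.3217 m/s.
|v| = 9.3217 m/s = 9321.7 mm/s.

9320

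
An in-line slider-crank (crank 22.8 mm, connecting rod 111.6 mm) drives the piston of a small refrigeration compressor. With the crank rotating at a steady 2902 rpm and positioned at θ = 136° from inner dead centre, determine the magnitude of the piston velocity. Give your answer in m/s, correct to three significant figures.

ω = 2π·2902/60 = 303.9 rad/s
For an in-line slider-crank, x = r cosθ + √(L² − r² sin²θ), so v = −rω sinθ·[1 + r cosθ/√(L² − r² sin²θ)].
With r = 0.0228 m, L = 0.1116 m, θ = 136°: √(L² − r² sin²θ) = 0.11047 m.
v = −0.0228·303.9·0.69466·[1 + 0.0228·-0.71934/0.11047] = -4.0986 m/s.
|v| = 4.0986 m/s.

4.10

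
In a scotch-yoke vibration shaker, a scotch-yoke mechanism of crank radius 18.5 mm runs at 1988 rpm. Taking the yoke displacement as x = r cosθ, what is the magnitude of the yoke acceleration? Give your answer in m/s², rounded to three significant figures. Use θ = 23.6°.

735

ω = 208.2 rad/s (from 1988 rpm).
x = r cosθ ⇒ ẍ = −rω² cosθ (ω constant).
|a| = rω²|cosθ| = 0.0185·(208.2)²·|cos 23.6°| = 734.73 m/s².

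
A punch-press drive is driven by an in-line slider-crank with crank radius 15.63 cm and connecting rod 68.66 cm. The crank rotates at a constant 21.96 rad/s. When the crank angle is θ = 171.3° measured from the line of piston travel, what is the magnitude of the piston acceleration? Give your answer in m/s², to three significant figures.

58.1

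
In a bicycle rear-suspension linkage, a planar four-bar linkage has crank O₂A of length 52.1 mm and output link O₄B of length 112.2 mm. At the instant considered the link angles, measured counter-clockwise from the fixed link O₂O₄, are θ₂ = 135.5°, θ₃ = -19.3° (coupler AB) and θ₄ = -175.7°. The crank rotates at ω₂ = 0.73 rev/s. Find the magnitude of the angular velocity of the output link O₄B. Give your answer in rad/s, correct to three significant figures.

ω₂ = 4.587 rad/s (from 0.73 rev/s).
Differentiating the loop-closure r₂e^{iθ₂}+r₃e^{iθ₃}=r₁+r₄e^{iθ₄} gives r₂ω₂e^{iθ₂}+r₃ω₃e^{iθ₃}=r₄ω₄e^{iθ₄}.
Eliminating the other unknown: ω₄ = r₂ω₂ sin(θ₂−θ₃) / [r₄ sin(θ₄−θ₃)].
Numerator sine = +0.42578; denominator sine = -0.40035.
Result = 0.0521·4.587·(+0.42578) / (0.1122·(-0.40035)) = -2.2651 rad/s; magnitude 2.2651 rad/s.

2.27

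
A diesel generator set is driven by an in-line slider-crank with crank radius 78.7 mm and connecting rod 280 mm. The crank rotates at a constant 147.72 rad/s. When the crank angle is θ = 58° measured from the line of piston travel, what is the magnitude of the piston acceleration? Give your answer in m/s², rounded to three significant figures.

701

ω = 147.7 rad/s
x(θ) = r cosθ + √(L² − r² sin²θ); with ω constant, a = ω²·d²x/dθ².
d²x/dθ² = −r cosθ − r²(cos2θ)/√u − r⁴ sin²2θ/(4u^{3/2}),  u = L² − r² sin²θ = 0.0739456 m².
Substituting r = 0.0787 m, L = 0.28 m, θ = 58°: d²x/dθ² = -0.032105 m.
a = ω²·d²x/dθ² = (147.7)²·(-0.032105) = -700.57 m/s²;  |a| = 700.57 m/s².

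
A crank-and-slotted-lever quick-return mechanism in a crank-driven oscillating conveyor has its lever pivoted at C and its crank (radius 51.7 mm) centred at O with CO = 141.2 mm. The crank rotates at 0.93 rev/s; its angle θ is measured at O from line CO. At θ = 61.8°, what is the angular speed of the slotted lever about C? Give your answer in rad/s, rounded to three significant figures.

ω = 5.843 rad/s (from 0.93 rev/s).
Crank pin A relative to C: A = (d + r cosθ, r sinθ); lever angle φ = atan2(r sinθ, d + r cosθ).
Differentiating tanφ: φ̇ = rω(d cosθ + r)/(d² + r² + 2dr cosθ).
d² + r² + 2dr cosθ = |CA|² = 0.0295096 m²;  d cosθ + r = +0.11842 m.
|ω_lever| = |0.0517·5.843·+0.11842| / 0.0295096 = 1.2124 rad/s.

1.21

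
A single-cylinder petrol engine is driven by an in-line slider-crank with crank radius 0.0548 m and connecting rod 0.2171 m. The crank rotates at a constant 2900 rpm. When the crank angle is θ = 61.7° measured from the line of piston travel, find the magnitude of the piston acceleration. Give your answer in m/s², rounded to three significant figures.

1690

ω = 2π·2900/60 = 303.7 rad/s
x(θ) = r cosθ + √(L² − r² sin²θ); with ω constant, a = ω²·d²x/dθ².
d²x/dθ² = −r cosθ − r²(cos2θ)/√u − r⁴ sin²2θ/(4u^{3/2}),  u = L² − r² sin²θ = 0.0448043 m².
Substituting r = 0.0548 m, L = 0.2171 m, θ = 61.7°: d²x/dθ² = -0.018336 m.
a = ω²·d²x/dθ² = (303.7)²·(-0.018336) = -1691 m/s²;  |a| = 1691 m/s².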